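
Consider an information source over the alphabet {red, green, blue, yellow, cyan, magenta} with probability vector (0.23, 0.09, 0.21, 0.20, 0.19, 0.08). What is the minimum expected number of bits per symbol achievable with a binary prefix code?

2.53 bits/symbol

Repeatedly combine the two least-probable nodes; the expected code length is the sum of the merged weights.
merge 2/25 + 9/100 → 17/100
merge 17/100 + 19/100 → 9/25
merge 1/5 + 21/100 → 41/100
merge 23/100 + 9/25 → 59/100
merge 41/100 + 59/100 → 1
L = 17/100 + 9/25 + 41/100 + 59/100 + 1 = 253/100 = 2.53 bits/symbol.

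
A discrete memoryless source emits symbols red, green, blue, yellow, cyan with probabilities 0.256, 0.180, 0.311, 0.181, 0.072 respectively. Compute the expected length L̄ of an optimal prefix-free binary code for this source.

2.252 bits/symbol

Repeatedly combine the two least-probable nodes; the expected code length is the sum of the merged weights.
merge 9/125 + 9/50 → 63/250
merge 181/1000 + 63/250 → 433/1000
merge 32/125 + 311/1000 → 567/1000
merge 433/1000 + 567/1000 → 1
L = 63/250 + 433/1000 + 567/1000 + 1 = 563/250 = 2.252 bits/symbol.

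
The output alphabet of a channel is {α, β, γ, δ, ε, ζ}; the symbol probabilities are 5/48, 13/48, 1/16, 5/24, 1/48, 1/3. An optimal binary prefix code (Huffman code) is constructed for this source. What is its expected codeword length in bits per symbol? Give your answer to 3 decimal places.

Repeatedly combine the two least-probable nodes; the expected code length is the sum of the merged weights.
merge 1/48 + 1/16 → 1/12
merge 1/12 + 5/48 → 3/16
merge 3/16 + 5/24 → 19/48
merge 13/48 + 1/3 → 29/48
merge 19/48 + 29/48 → 1
L = 1/12 + 3/16 + 19/48 + 29/48 + 1 = 109/48 ≈ 2.271 bits/symbol.

2.271 bits/symbol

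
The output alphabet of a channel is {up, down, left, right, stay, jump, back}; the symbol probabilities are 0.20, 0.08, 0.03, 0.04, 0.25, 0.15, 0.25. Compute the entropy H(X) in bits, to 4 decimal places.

H = −Σ pᵢ log₂ pᵢ.
−0.20·log₂(0.20) = 0.4644
−0.08·log₂(0.08) = 0.2915
−0.03·log₂(0.03) = 0.1518
−0.04·log₂(0.04) = 0.1858
−0.25·log₂(0.25) = 0.5000
−0.15·log₂(0.15) = 0.4105
−0.25·log₂(0.25) = 0.5000
Sum ≈ 2.5040 → 2.5040 bits.

2.5040 bits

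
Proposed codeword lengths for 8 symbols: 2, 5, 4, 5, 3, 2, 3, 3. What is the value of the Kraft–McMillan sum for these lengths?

1

With common denominator 2^5 = 32: Σ 2^(−ℓᵢ) = 8/32 + 1/32 + 2/32 + 1/32 + 4/32 + 8/32 + 4/32 + 4/32 = 32/32 = 1.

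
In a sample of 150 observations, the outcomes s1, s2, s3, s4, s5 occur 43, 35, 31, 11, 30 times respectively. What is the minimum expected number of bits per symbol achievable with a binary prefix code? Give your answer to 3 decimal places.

2.273 bits/symbol

Probabilities are the counts divided by 150.
Repeatedly combine the two least-probable nodes; the expected code length is the sum of the merged weights.
merge 11/150 + 1/5 → 41/150
merge 31/150 + 7/30 → 11/25
merge 41/150 + 43/150 → 14/25
merge 11/25 + 14/25 → 1
L = 41/150 + 11/25 + 14/25 + 1 = 341/150 ≈ 2.273 bits/symbol.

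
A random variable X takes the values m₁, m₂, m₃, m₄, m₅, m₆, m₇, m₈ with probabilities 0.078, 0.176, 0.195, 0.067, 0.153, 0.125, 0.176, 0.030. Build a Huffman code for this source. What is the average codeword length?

Repeatedly combine the two least-probable nodes; the expected code length is the sum of the merged weights.
merge 3/100 + 67/1000 → 97/1000
merge 39/500 + 97/1000 → 7/40
merge 1/8 + 153/1000 → 139/500
merge 7/40 + 22/125 → 351/1000
merge 22/125 + 39/200 → 371/1000
merge 139/500 + 351/1000 → 629/1000
merge 371/1000 + 629/1000 → 1
L = 97/1000 + 7/40 + 139/500 + 351/1000 + 371/1000 + 629/1000 + 1 = 2901/1000 = 2.901 bits/symbol.

2.901 bits/symbol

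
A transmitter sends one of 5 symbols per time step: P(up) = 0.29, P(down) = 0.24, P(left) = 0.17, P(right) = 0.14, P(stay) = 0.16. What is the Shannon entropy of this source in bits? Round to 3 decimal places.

H = −Σ pᵢ log₂ pᵢ.
−0.29·log₂(0.29) = 0.5179
−0.24·log₂(0.24) = 0.4941
−0.17·log₂(0.17) = 0.4346
−0.14·log₂(0.14) = 0.3971
−0.16·log₂(0.16) = 0.4230
Sum ≈ 2.2668 → 2.267 bits.

2.267 bits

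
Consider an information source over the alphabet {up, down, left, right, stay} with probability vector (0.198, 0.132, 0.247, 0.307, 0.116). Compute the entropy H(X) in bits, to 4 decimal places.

2.2301 bits

H = −Σ pᵢ log₂ pᵢ.
−0.198·log₂(0.198) = 0.4626
−0.132·log₂(0.132) = 0.3856
−0.247·log₂(0.247) = 0.4983
−0.307·log₂(0.307) = 0.5230
−0.116·log₂(0.116) = 0.3605
Sum ≈ 2.2301 → 2.2301 bits.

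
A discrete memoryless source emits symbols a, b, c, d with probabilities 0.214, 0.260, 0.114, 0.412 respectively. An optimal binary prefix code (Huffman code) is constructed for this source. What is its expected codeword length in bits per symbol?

1.916 bits/symbol

Repeatedly combine the two least-probable nodes; the expected code length is the sum of the merged weights.
merge 57/500 + 107/500 → 41/125
merge 13/50 + 41/125 → 147/250
merge 103/250 + 147/250 → 1
L = 41/125 + 147/250 + 1 = 479/250 = 1.916 bits/symbol.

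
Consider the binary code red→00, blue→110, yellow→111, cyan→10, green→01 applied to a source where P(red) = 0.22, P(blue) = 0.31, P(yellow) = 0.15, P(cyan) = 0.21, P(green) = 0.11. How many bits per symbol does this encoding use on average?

2.46 bits/symbol

L̄ = Σ pᵢ·ℓᵢ = 0.22·2 + 0.31·3 + 0.15·3 + 0.21·2 + 0.11·2 = 2.46 bits/symbol.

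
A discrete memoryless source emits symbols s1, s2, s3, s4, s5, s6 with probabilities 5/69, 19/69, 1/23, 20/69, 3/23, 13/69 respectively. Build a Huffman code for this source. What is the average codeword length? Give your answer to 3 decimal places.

2.362 bits/symbol

Repeatedly combine the two least-probable nodes; the expected code length is the sum of the merged weights.
merge 1/23 + 5/69 → 8/69
merge 8/69 + 3/23 → 17/69
merge 13/69 + 17/69 → 10/23
merge 19/69 + 20/69 → 13/23
merge 10/23 + 13/23 → 1
L = 8/69 + 17/69 + 10/23 + 13/23 + 1 = 163/69 ≈ 2.362 bits/symbol.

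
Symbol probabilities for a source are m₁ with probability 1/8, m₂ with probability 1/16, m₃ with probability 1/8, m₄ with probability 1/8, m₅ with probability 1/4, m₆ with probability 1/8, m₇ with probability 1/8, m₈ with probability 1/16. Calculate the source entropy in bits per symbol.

Each probability is a power of 1/2, so log₂(1/p) is an integer.
H = Σ p·log₂(1/p) = 1/8·3 + 1/16·4 + 1/8·3 + 1/8·3 + 1/4·2 + 1/8·3 + 1/8·3 + 1/16·4 = 2.875 bits.

2.875 bits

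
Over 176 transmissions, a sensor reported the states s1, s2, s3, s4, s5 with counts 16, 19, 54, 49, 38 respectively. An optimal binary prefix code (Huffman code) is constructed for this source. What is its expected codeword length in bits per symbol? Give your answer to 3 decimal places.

2.199 bits/symbol

Probabilities are the counts divided by 176.
Repeatedly combine the two least-probable nodes; the expected code length is the sum of the merged weights.
merge 1/11 + 19/176 → 35/176
merge 35/176 + 19/88 → 73/176
merge 49/176 + 27/88 → 103/176
merge 73/176 + 103/176 → 1
L = 35/176 + 73/176 + 103/176 + 1 = 387/176 ≈ 2.199 bits/symbol.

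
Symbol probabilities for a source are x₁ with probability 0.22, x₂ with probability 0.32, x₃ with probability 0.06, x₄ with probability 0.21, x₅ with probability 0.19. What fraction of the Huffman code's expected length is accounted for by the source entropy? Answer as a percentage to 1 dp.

96.8%

Entropy H = −Σ p log₂ p ≈ 2.1782 bits.
Huffman merges: 3/50+19/100→1/4; 21/100+11/50→43/100; 1/4+8/25→57/100; 43/100+57/100→1. L = 9/4 ≈ 2.2500.
Efficiency = H/L = 2.1782/2.2500 = 96.8%.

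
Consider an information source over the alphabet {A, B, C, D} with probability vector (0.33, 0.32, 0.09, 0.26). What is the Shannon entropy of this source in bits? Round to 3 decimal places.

1.872 bits

H = −Σ pᵢ log₂ pᵢ.
−0.33·log₂(0.33) = 0.5278
−0.32·log₂(0.32) = 0.5260
−0.09·log₂(0.09) = 0.3127
−0.26·log₂(0.26) = 0.5053
Sum ≈ 1.8718 → 1.872 bits.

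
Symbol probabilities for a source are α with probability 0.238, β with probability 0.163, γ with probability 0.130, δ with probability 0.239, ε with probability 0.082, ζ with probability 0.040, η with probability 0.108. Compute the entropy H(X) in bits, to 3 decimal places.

2.624 bits

H = −Σ pᵢ log₂ pᵢ.
−0.238·log₂(0.238) = 0.4929
−0.163·log₂(0.163) = 0.4266
−0.130·log₂(0.130) = 0.3826
−0.239·log₂(0.239) = 0.4935
−0.082·log₂(0.082) = 0.2959
−0.040·log₂(0.040) = 0.1858
−0.108·log₂(0.108) = 0.3468
Sum ≈ 2.6240 → 2.624 bits.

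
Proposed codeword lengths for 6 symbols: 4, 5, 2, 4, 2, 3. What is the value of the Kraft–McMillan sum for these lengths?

With common denominator 2^5 = 32: Σ 2^(−ℓᵢ) = 2/32 + 1/32 + 8/32 + 2/32 + 8/32 + 4/32 = 25/32 = 0.78125.

0.78125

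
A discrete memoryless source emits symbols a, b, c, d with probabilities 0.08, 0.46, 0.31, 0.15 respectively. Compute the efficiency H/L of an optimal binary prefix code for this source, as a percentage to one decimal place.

Entropy H = −Σ p log₂ p ≈ 1.7412 bits.
Huffman merges: 2/25+3/20→23/100; 23/100+31/100→27/50; 23/50+27/50→1. L = 177/100 ≈ 1.7700.
Efficiency = H/L = 1.7412/1.7700 = 98.4%.

98.4%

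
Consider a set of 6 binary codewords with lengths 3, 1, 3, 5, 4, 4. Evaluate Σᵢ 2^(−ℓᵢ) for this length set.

0.90625

With common denominator 2^5 = 32: Σ 2^(−ℓᵢ) = 4/32 + 16/32 + 4/32 + 1/32 + 2/32 + 2/32 = 29/32 = 0.90625.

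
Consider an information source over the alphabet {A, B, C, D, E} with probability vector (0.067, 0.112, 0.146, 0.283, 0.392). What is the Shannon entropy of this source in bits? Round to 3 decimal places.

2.065 bits

H = −Σ pᵢ log₂ pᵢ.
−0.067·log₂(0.067) = 0.2613
−0.112·log₂(0.112) = 0.3537
−0.146·log₂(0.146) = 0.4053
−0.283·log₂(0.283) = 0.5154
−0.392·log₂(0.392) = 0.5296
Sum ≈ 2.0653 → 2.065 bits.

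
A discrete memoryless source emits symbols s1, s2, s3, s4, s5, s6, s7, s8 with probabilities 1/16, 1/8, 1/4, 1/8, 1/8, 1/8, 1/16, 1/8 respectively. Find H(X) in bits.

2.875 bits

Each probability is a power of 1/2, so log₂(1/p) is an integer.
H = Σ p·log₂(1/p) = 1/16·4 + 1/8·3 + 1/4·2 + 1/8·3 + 1/8·3 + 1/8·3 + 1/16·4 + 1/8·3 = 2.875 bits.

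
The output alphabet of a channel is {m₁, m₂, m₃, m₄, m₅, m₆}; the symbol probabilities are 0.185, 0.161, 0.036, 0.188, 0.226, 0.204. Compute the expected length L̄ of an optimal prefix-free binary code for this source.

2.57 bits/symbol

Repeatedly combine the two least-probable nodes; the expected code length is the sum of the merged weights.
merge 9/250 + 161/1000 → 197/1000
merge 37/200 + 47/250 → 373/1000
merge 197/1000 + 51/250 → 401/1000
merge 113/500 + 373/1000 → 599/1000
merge 401/1000 + 599/1000 → 1
L = 197/1000 + 373/1000 + 401/1000 + 599/1000 + 1 = 257/100 = 2.57 bits/symbol.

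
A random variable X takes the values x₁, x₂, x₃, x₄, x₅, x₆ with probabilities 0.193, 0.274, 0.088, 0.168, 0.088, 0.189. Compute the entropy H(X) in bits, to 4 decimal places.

H = −Σ pᵢ log₂ pᵢ.
−0.193·log₂(0.193) = 0.4581
−0.274·log₂(0.274) = 0.5118
−0.088·log₂(0.088) = 0.3086
−0.168·log₂(0.168) = 0.4323
−0.088·log₂(0.088) = 0.3086
−0.189·log₂(0.189) = 0.4543
Sum ≈ 2.4735 → 2.4735 bits.

2.4735 bits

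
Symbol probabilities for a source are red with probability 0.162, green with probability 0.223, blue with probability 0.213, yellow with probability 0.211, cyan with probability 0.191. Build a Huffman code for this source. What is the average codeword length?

2.353 bits/symbol

Repeatedly combine the two least-probable nodes; the expected code length is the sum of the merged weights.
merge 81/500 + 191/1000 → 353/1000
merge 211/1000 + 213/1000 → 53/125
merge 223/1000 + 353/1000 → 72/125
merge 53/125 + 72/125 → 1
L = 353/1000 + 53/125 + 72/125 + 1 = 2353/1000 = 2.353 bits/symbol.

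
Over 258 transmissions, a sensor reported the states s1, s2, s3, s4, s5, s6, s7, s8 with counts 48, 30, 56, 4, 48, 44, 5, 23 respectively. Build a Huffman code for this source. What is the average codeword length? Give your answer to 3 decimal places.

2.756 bits/symbol

Probabilities are the counts divided by 258.
Repeatedly combine the two least-probable nodes; the expected code length is the sum of the merged weights.
merge 2/129 + 5/258 → 3/86
merge 3/86 + 23/258 → 16/129
merge 5/43 + 16/129 → 31/129
merge 22/129 + 8/43 → 46/129
merge 8/43 + 28/129 → 52/129
merge 31/129 + 46/129 → 77/129
merge 52/129 + 77/129 → 1
L = 3/86 + 16/129 + 31/129 + 46/129 + 52/129 + 77/129 + 1 = 237/86 ≈ 2.756 bits/symbol.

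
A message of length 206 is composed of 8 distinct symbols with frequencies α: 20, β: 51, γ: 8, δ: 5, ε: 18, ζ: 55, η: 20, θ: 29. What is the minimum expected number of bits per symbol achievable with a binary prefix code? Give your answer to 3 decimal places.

Probabilities are the counts divided by 206.
Repeatedly combine the two least-probable nodes; the expected code length is the sum of the merged weights.
merge 5/206 + 4/103 → 13/206
merge 13/206 + 9/103 → 31/206
merge 10/103 + 10/103 → 20/103
merge 29/206 + 31/206 → 30/103
merge 20/103 + 51/206 → 91/206
merge 55/206 + 30/103 → 115/206
merge 91/206 + 115/206 → 1
L = 13/206 + 31/206 + 20/103 + 30/103 + 91/206 + 115/206 + 1 = 278/103 ≈ 2.699 bits/symbol.

2.699 bits/symbol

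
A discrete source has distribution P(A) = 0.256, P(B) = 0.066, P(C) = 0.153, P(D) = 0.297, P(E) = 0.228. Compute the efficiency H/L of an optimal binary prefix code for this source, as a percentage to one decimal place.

98.4%

Entropy H = −Σ p log₂ p ≈ 2.1829 bits.
Huffman merges: 33/500+153/1000→219/1000; 219/1000+57/250→447/1000; 32/125+297/1000→553/1000; 447/1000+553/1000→1. L = 2219/1000 ≈ 2.2190.
Efficiency = H/L = 2.1829/2.2190 = 98.4%.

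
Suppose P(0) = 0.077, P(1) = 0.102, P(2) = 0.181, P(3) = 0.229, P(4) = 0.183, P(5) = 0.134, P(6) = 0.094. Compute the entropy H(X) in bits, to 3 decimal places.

H = −Σ pᵢ log₂ pᵢ.
−0.077·log₂(0.077) = 0.2848
−0.102·log₂(0.102) = 0.3359
−0.181·log₂(0.181) = 0.4463
−0.229·log₂(0.229) = 0.4870
−0.183·log₂(0.183) = 0.4484
−0.134·log₂(0.134) = 0.3886
−0.094·log₂(0.094) = 0.3207
Sum ≈ 2.7116 → 2.712 bits.

2.712 bits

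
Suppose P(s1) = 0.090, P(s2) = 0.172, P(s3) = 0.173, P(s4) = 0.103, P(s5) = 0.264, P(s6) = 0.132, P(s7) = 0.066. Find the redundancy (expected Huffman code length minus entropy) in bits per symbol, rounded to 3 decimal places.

Entropy H = −Σ p log₂ p ≈ 2.6768 bits.
Huffman merges: 33/500+9/100→39/250; 103/1000+33/250→47/200; 39/250+43/250→41/125; 173/1000+47/200→51/125; 33/125+41/125→74/125; 51/125+74/125→1. L = 2719/1000 ≈ 2.7190.
L − H = 2.7190 − 2.6768 = 0.042 bits.

0.042 bits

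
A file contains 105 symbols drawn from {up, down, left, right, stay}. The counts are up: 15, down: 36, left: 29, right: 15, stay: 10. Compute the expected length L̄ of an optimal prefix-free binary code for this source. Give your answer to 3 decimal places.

2.238 bits/symbol

Probabilities are the counts divided by 105.
Repeatedly combine the two least-probable nodes; the expected code length is the sum of the merged weights.
merge 2/21 + 1/7 → 5/21
merge 1/7 + 5/21 → 8/21
merge 29/105 + 12/35 → 13/21
merge 8/21 + 13/21 → 1
L = 5/21 + 8/21 + 13/21 + 1 = 47/21 ≈ 2.238 bits/symbol.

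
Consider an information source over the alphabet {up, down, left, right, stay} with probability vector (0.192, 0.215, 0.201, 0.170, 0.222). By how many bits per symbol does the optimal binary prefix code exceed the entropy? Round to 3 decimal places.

Entropy H = −Σ p log₂ p ≈ 2.3158 bits.
Huffman merges: 17/100+24/125→181/500; 201/1000+43/200→52/125; 111/500+181/500→73/125; 52/125+73/125→1. L = 1181/500 ≈ 2.3620.
L − H = 2.3620 − 2.3158 = 0.046 bits.

0.046 bits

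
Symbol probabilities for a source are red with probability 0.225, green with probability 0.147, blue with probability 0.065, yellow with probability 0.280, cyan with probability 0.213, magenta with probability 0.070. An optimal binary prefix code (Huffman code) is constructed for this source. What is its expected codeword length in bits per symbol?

Repeatedly combine the two least-probable nodes; the expected code length is the sum of the merged weights.
merge 13/200 + 7/100 → 27/200
merge 27/200 + 147/1000 → 141/500
merge 213/1000 + 9/40 → 219/500
merge 7/25 + 141/500 → 281/500
merge 219/500 + 281/500 → 1
L = 27/200 + 141/500 + 219/500 + 281/500 + 1 = 2417/1000 = 2.417 bits/symbol.

2.417 bits/symbol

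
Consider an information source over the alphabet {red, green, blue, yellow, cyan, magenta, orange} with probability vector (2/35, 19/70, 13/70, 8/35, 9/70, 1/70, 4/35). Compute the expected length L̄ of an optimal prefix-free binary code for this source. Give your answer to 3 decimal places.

2.571 bits/symbol

Repeatedly combine the two least-probable nodes; the expected code length is the sum of the merged weights.
merge 1/70 + 2/35 → 1/14
merge 1/14 + 4/35 → 13/70
merge 9/70 + 13/70 → 11/35
merge 13/70 + 8/35 → 29/70
merge 19/70 + 11/35 → 41/70
merge 29/70 + 41/70 → 1
L = 1/14 + 13/70 + 11/35 + 29/70 + 41/70 + 1 = 18/7 ≈ 2.571 bits/symbol.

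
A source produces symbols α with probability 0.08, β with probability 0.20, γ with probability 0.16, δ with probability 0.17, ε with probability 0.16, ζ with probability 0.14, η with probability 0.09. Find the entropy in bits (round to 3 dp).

H = −Σ pᵢ log₂ pᵢ.
−0.08·log₂(0.08) = 0.2915
−0.20·log₂(0.20) = 0.4644
−0.16·log₂(0.16) = 0.4230
−0.17·log₂(0.17) = 0.4346
−0.16·log₂(0.16) = 0.4230
−0.14·log₂(0.14) = 0.3971
−0.09·log₂(0.09) = 0.3127
Sum ≈ 2.7463 → 2.746 bits.

2.746 bits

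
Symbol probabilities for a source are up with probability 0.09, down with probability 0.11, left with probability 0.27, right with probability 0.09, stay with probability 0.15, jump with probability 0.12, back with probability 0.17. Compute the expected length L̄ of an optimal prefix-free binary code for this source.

2.73 bits/symbol

Repeatedly combine the two least-probable nodes; the expected code length is the sum of the merged weights.
merge 9/100 + 9/100 → 9/50
merge 11/100 + 3/25 → 23/100
merge 3/20 + 17/100 → 8/25
merge 9/50 + 23/100 → 41/100
merge 27/100 + 8/25 → 59/100
merge 41/100 + 59/100 → 1
L = 9/50 + 23/100 + 8/25 + 41/100 + 59/100 + 1 = 273/100 = 2.73 bits/symbol.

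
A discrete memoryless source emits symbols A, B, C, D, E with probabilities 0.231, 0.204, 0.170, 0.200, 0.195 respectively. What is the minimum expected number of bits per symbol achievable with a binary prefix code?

Repeatedly combine the two least-probable nodes; the expected code length is the sum of the merged weights.
merge 17/100 + 39/200 → 73/200
merge 1/5 + 51/250 → 101/250
merge 231/1000 + 73/200 → 149/250
merge 101/250 + 149/250 → 1
L = 73/200 + 101/250 + 149/250 + 1 = 473/200 = 2.365 bits/symbol.

2.365 bits/symbol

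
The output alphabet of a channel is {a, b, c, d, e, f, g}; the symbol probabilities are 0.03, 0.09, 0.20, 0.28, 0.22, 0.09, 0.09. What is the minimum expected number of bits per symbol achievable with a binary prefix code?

Repeatedly combine the two least-probable nodes; the expected code length is the sum of the merged weights.
merge 3/100 + 9/100 → 3/25
merge 9/100 + 9/100 → 9/50
merge 3/25 + 9/50 → 3/10
merge 1/5 + 11/50 → 21/50
merge 7/25 + 3/10 → 29/50
merge 21/50 + 29/50 → 1
L = 3/25 + 9/50 + 3/10 + 21/50 + 29/50 + 1 = 13/5 = 2.6 bits/symbol.

2.6 bits/symbol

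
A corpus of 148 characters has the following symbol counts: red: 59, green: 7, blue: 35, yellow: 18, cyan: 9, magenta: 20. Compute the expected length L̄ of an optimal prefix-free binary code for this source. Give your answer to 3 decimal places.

Probabilities are the counts divided by 148.
Repeatedly combine the two least-probable nodes; the expected code length is the sum of the merged weights.
merge 7/148 + 9/148 → 4/37
merge 4/37 + 9/74 → 17/74
merge 5/37 + 17/74 → 27/74
merge 35/148 + 27/74 → 89/148
merge 59/148 + 89/148 → 1
L = 4/37 + 17/74 + 27/74 + 89/148 + 1 = 341/148 ≈ 2.304 bits/symbol.

2.304 bits/symbol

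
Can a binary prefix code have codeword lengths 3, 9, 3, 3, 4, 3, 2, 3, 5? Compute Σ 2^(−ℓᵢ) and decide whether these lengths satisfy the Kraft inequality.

With common denominator 2^9 = 512: Σ 2^(−ℓᵢ) = 64/512 + 1/512 + 64/512 + 64/512 + 32/512 + 64/512 + 128/512 + 64/512 + 16/512 = 497/512 = 0.970703125.
Kraft's inequality requires Σ ≤ 1; here Σ = 0.970703125 ≤ 1, so such a prefix code exists.

0.970703125; yes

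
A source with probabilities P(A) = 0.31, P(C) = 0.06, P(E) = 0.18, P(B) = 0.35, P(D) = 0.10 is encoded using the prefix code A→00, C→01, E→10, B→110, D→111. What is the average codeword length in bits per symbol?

L̄ = Σ pᵢ·ℓᵢ = 0.31·2 + 0.06·2 + 0.18·2 + 0.35·3 + 0.10·3 = 2.45 bits/symbol.

2.45 bits/symbol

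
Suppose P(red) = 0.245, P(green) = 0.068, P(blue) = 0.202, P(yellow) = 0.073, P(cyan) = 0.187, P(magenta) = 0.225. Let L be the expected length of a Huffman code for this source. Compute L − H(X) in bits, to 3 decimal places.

Entropy H = −Σ p log₂ p ≈ 2.4392 bits.
Huffman merges: 17/250+73/1000→141/1000; 141/1000+187/1000→41/125; 101/500+9/40→427/1000; 49/200+41/125→573/1000; 427/1000+573/1000→1. L = 2469/1000 ≈ 2.4690.
L − H = 2.4690 − 2.4392 = 0.030 bits.

0.030 bits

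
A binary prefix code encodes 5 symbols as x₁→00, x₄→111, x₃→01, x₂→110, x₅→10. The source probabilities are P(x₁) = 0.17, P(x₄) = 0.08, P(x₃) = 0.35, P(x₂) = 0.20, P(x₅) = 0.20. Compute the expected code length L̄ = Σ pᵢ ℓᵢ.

2.28 bits/symbol

L̄ = Σ pᵢ·ℓᵢ = 0.17·2 + 0.08·3 + 0.35·2 + 0.20·3 + 0.20·2 = 2.28 bits/symbol.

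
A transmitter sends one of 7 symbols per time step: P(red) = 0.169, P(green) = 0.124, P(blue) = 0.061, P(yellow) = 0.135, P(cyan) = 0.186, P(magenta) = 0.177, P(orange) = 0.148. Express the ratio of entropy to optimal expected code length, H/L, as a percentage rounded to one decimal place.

97.5%

Entropy H = −Σ p log₂ p ≈ 2.7445 bits.
Huffman merges: 61/1000+31/250→37/200; 27/200+37/250→283/1000; 169/1000+177/1000→173/500; 37/200+93/500→371/1000; 283/1000+173/500→629/1000; 371/1000+629/1000→1. L = 1407/500 ≈ 2.8140.
Efficiency = H/L = 2.7445/2.8140 = 97.5%.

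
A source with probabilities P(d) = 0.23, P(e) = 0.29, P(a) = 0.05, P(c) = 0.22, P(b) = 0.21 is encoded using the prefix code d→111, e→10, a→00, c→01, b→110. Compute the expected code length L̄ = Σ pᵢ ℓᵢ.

L̄ = Σ pᵢ·ℓᵢ = 0.23·3 + 0.29·2 + 0.05·2 + 0.22·2 + 0.21·3 = 2.44 bits/symbol.

2.44 bits/symbol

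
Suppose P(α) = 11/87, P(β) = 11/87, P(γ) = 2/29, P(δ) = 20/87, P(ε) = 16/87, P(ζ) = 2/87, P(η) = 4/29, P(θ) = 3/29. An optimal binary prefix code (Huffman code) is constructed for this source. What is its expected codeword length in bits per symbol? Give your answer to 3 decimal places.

Repeatedly combine the two least-probable nodes; the expected code length is the sum of the merged weights.
merge 2/87 + 2/29 → 8/87
merge 8/87 + 3/29 → 17/87
merge 11/87 + 11/87 → 22/87
merge 4/29 + 16/87 → 28/87
merge 17/87 + 20/87 → 37/87
merge 22/87 + 28/87 → 50/87
merge 37/87 + 50/87 → 1
L = 8/87 + 17/87 + 22/87 + 28/87 + 37/87 + 50/87 + 1 = 83/29 ≈ 2.862 bits/symbol.

2.862 bits/symbol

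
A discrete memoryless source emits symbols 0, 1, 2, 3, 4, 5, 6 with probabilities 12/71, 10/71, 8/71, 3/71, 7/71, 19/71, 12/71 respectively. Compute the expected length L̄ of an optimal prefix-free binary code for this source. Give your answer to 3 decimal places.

Repeatedly combine the two least-probable nodes; the expected code length is the sum of the merged weights.
merge 3/71 + 7/71 → 10/71
merge 8/71 + 10/71 → 18/71
merge 10/71 + 12/71 → 22/71
merge 12/71 + 18/71 → 30/71
merge 19/71 + 22/71 → 41/71
merge 30/71 + 41/71 → 1
L = 10/71 + 18/71 + 22/71 + 30/71 + 41/71 + 1 = 192/71 ≈ 2.704 bits/symbol.

2.704 bits/symbol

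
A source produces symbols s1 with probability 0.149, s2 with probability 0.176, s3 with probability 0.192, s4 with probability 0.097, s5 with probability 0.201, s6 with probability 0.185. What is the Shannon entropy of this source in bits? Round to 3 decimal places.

2.550 bits

H = −Σ pᵢ log₂ pᵢ.
−0.149·log₂(0.149) = 0.4092
−0.176·log₂(0.176) = 0.4411
−0.192·log₂(0.192) = 0.4571
−0.097·log₂(0.097) = 0.3265
−0.201·log₂(0.201) = 0.4653
−0.185·log₂(0.185) = 0.4504
Sum ≈ 2.5496 → 2.550 bits.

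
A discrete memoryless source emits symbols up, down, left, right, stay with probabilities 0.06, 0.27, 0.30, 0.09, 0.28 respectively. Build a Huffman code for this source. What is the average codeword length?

2.15 bits/symbol

Repeatedly combine the two least-probable nodes; the expected code length is the sum of the merged weights.
merge 3/50 + 9/100 → 3/20
merge 3/20 + 27/100 → 21/50
merge 7/25 + 3/10 → 29/50
merge 21/50 + 29/50 → 1
L = 3/20 + 21/50 + 29/50 + 1 = 43/20 = 2.15 bits/symbol.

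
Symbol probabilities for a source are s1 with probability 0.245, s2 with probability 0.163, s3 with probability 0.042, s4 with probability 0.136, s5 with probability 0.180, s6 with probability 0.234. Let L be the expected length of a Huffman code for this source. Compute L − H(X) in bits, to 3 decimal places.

Entropy H = −Σ p log₂ p ≈ 2.4429 bits.
Huffman merges: 21/500+17/125→89/500; 163/1000+89/500→341/1000; 9/50+117/500→207/500; 49/200+341/1000→293/500; 207/500+293/500→1. L = 2519/1000 ≈ 2.5190.
L − H = 2.5190 − 2.4429 = 0.076 bits.

0.076 bits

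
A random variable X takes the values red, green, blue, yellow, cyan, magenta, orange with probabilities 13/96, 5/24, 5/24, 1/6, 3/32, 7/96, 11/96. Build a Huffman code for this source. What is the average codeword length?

Repeatedly combine the two least-probable nodes; the expected code length is the sum of the merged weights.
merge 7/96 + 3/32 → 1/6
merge 11/96 + 13/96 → 1/4
merge 1/6 + 1/6 → 1/3
merge 5/24 + 5/24 → 5/12
merge 1/4 + 1/3 → 7/12
merge 5/12 + 7/12 → 1
L = 1/6 + 1/4 + 1/3 + 5/12 + 7/12 + 1 = 11/4 = 2.75 bits/symbol.

2.75 bits/symbol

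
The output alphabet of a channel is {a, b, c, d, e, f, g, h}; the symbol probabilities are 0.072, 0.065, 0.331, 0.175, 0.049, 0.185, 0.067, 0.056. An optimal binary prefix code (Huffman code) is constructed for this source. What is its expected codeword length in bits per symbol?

2.721 bits/symbol

Repeatedly combine the two least-probable nodes; the expected code length is the sum of the merged weights.
merge 49/1000 + 7/125 → 21/200
merge 13/200 + 67/1000 → 33/250
merge 9/125 + 21/200 → 177/1000
merge 33/250 + 7/40 → 307/1000
merge 177/1000 + 37/200 → 181/500
merge 307/1000 + 331/1000 → 319/500
merge 181/500 + 319/500 → 1
L = 21/200 + 33/250 + 177/1000 + 307/1000 + 181/500 + 319/500 + 1 = 2721/1000 = 2.721 bits/symbol.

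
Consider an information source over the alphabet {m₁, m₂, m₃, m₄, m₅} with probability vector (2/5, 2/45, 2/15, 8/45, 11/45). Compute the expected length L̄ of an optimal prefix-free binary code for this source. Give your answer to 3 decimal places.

2.133 bits/symbol

Repeatedly combine the two least-probable nodes; the expected code length is the sum of the merged weights.
merge 2/45 + 2/15 → 8/45
merge 8/45 + 8/45 → 16/45
merge 11/45 + 16/45 → 3/5
merge 2/5 + 3/5 → 1
L = 8/45 + 16/45 + 3/5 + 1 = 32/15 ≈ 2.133 bits/symbol.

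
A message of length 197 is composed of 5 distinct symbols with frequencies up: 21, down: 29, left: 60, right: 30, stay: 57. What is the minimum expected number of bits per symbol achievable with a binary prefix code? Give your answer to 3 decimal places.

2.254 bits/symbol

Probabilities are the counts divided by 197.
Repeatedly combine the two least-probable nodes; the expected code length is the sum of the merged weights.
merge 21/197 + 29/197 → 50/197
merge 30/197 + 50/197 → 80/197
merge 57/197 + 60/197 → 117/197
merge 80/197 + 117/197 → 1
L = 50/197 + 80/197 + 117/197 + 1 = 444/197 ≈ 2.254 bits/symbol.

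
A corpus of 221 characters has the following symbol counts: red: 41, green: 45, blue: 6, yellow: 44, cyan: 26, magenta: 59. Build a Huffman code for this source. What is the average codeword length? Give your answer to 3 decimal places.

2.475 bits/symbol

Probabilities are the counts divided by 221.
Repeatedly combine the two least-probable nodes; the expected code length is the sum of the merged weights.
merge 6/221 + 2/17 → 32/221
merge 32/221 + 41/221 → 73/221
merge 44/221 + 45/221 → 89/221
merge 59/221 + 73/221 → 132/221
merge 89/221 + 132/221 → 1
L = 32/221 + 73/221 + 89/221 + 132/221 + 1 = 547/221 ≈ 2.475 bits/symbol.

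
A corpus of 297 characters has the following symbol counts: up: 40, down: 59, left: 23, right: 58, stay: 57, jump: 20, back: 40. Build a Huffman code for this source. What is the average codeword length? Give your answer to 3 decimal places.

Probabilities are the counts divided by 297.
Repeatedly combine the two least-probable nodes; the expected code length is the sum of the merged weights.
merge 20/297 + 23/297 → 43/297
merge 40/297 + 40/297 → 80/297
merge 43/297 + 19/99 → 100/297
merge 58/297 + 59/297 → 13/33
merge 80/297 + 100/297 → 20/33
merge 13/33 + 20/33 → 1
L = 43/297 + 80/297 + 100/297 + 13/33 + 20/33 + 1 = 817/297 ≈ 2.751 bits/symbol.

2.751 bits/symbol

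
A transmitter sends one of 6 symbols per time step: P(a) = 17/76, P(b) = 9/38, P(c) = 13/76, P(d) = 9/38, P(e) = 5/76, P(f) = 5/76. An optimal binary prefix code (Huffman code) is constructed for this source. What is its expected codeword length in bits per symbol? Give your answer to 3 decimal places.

2.434 bits/symbol

Repeatedly combine the two least-probable nodes; the expected code length is the sum of the merged weights.
merge 5/76 + 5/76 → 5/38
merge 5/38 + 13/76 → 23/76
merge 17/76 + 9/38 → 35/76
merge 9/38 + 23/76 → 41/76
merge 35/76 + 41/76 → 1
L = 5/38 + 23/76 + 35/76 + 41/76 + 1 = 185/76 ≈ 2.434 bits/symbol.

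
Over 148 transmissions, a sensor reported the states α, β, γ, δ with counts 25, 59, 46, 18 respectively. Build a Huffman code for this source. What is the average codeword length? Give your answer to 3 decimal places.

Probabilities are the counts divided by 148.
Repeatedly combine the two least-probable nodes; the expected code length is the sum of the merged weights.
merge 9/74 + 25/148 → 43/148
merge 43/148 + 23/74 → 89/148
merge 59/148 + 89/148 → 1
L = 43/148 + 89/148 + 1 = 70/37 ≈ 1.892 bits/symbol.

1.892 bits/symbol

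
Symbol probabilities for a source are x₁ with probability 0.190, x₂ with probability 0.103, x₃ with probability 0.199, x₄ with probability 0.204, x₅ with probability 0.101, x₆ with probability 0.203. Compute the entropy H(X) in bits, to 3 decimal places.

H = −Σ pᵢ log₂ pᵢ.
−0.190·log₂(0.190) = 0.4552
−0.103·log₂(0.103) = 0.3378
−0.199·log₂(0.199) = 0.4635
−0.204·log₂(0.204) = 0.4678
−0.101·log₂(0.101) = 0.3341
−0.203·log₂(0.203) = 0.4670
Sum ≈ 2.5254 → 2.525 bits.

2.525 bits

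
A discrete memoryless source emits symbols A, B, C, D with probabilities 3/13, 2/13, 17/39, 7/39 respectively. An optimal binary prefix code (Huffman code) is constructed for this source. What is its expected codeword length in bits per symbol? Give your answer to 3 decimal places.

Repeatedly combine the two least-probable nodes; the expected code length is the sum of the merged weights.
merge 2/13 + 7/39 → 1/3
merge 3/13 + 1/3 → 22/39
merge 17/39 + 22/39 → 1
L = 1/3 + 22/39 + 1 = 74/39 ≈ 1.897 bits/symbol.

1.897 bits/symbol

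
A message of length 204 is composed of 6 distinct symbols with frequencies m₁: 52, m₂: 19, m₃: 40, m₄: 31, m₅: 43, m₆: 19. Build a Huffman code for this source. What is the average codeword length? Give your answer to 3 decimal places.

2.525 bits/symbol

Probabilities are the counts divided by 204.
Repeatedly combine the two least-probable nodes; the expected code length is the sum of the merged weights.
merge 19/204 + 19/204 → 19/102
merge 31/204 + 19/102 → 23/68
merge 10/51 + 43/204 → 83/204
merge 13/51 + 23/68 → 121/204
merge 83/204 + 121/204 → 1
L = 19/102 + 23/68 + 83/204 + 121/204 + 1 = 515/204 ≈ 2.525 bits/symbol.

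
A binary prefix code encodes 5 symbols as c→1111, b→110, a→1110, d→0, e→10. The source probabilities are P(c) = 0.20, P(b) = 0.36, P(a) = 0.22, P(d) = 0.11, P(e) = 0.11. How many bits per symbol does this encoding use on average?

3.09 bits/symbol

L̄ = Σ pᵢ·ℓᵢ = 0.20·4 + 0.36·3 + 0.22·4 + 0.11·1 + 0.11·2 = 3.09 bits/symbol.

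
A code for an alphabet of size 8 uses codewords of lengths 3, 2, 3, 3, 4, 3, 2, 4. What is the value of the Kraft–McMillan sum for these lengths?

1.125

With common denominator 2^4 = 16: Σ 2^(−ℓᵢ) = 2/16 + 4/16 + 2/16 + 2/16 + 1/16 + 2/16 + 4/16 + 1/16 = 18/16 = 1.125.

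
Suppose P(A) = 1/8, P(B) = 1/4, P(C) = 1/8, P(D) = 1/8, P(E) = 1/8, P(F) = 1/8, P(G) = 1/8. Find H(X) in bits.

Each probability is a power of 1/2, so log₂(1/p) is an integer.
H = Σ p·log₂(1/p) = 1/8·3 + 1/4·2 + 1/8·3 + 1/8·3 + 1/8·3 + 1/8·3 + 1/8·3 = 2.75 bits.

2.75 bits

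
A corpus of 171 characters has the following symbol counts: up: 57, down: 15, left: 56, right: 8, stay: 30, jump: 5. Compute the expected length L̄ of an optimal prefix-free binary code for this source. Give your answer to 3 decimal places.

2.240 bits/symbol

Probabilities are the counts divided by 171.
Repeatedly combine the two least-probable nodes; the expected code length is the sum of the merged weights.
merge 5/171 + 8/171 → 13/171
merge 13/171 + 5/57 → 28/171
merge 28/171 + 10/57 → 58/171
merge 56/171 + 1/3 → 113/171
merge 58/171 + 113/171 → 1
L = 13/171 + 28/171 + 58/171 + 113/171 + 1 = 383/171 ≈ 2.240 bits/symbol.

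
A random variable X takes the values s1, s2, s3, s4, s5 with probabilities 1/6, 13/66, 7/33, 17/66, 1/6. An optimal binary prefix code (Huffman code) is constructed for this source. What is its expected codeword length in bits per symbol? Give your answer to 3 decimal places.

2.333 bits/symbol

Repeatedly combine the two least-probable nodes; the expected code length is the sum of the merged weights.
merge 1/6 + 1/6 → 1/3
merge 13/66 + 7/33 → 9/22
merge 17/66 + 1/3 → 13/22
merge 9/22 + 13/22 → 1
L = 1/3 + 9/22 + 13/22 + 1 = 7/3 ≈ 2.333 bits/symbol.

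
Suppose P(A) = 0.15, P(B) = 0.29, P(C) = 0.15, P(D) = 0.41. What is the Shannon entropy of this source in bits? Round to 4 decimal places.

H = −Σ pᵢ log₂ pᵢ.
−0.15·log₂(0.15) = 0.4105
−0.29·log₂(0.29) = 0.5179
−0.15·log₂(0.15) = 0.4105
−0.41·log₂(0.41) = 0.5274
Sum ≈ 1.8664 → 1.8664 bits.

1.8664 bits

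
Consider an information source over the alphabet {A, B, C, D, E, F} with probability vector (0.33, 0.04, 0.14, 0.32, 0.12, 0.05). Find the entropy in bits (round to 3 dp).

H = −Σ pᵢ log₂ pᵢ.
−0.33·log₂(0.33) = 0.5278
−0.04·log₂(0.04) = 0.1858
−0.14·log₂(0.14) = 0.3971
−0.32·log₂(0.32) = 0.5260
−0.12·log₂(0.12) = 0.3671
−0.05·log₂(0.05) = 0.2161
Sum ≈ 2.2199 → 2.220 bits.

2.220 bits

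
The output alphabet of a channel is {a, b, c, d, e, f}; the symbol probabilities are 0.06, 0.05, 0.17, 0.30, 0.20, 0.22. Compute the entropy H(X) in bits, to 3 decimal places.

2.360 bits

H = −Σ pᵢ log₂ pᵢ.
−0.06·log₂(0.06) = 0.2435
−0.05·log₂(0.05) = 0.2161
−0.17·log₂(0.17) = 0.4346
−0.30·log₂(0.30) = 0.5211
−0.20·log₂(0.20) = 0.4644
−0.22·log₂(0.22) = 0.4806
Sum ≈ 2.3603 → 2.360 bits.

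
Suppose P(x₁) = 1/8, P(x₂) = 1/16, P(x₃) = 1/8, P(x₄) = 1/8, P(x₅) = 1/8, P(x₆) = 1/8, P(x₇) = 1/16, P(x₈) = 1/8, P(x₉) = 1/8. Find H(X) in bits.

Each probability is a power of 1/2, so log₂(1/p) is an integer.
H = Σ p·log₂(1/p) = 1/8·3 + 1/16·4 + 1/8·3 + 1/8·3 + 1/8·3 + 1/8·3 + 1/16·4 + 1/8·3 + 1/8·3 = 3.125 bits.

3.125 bits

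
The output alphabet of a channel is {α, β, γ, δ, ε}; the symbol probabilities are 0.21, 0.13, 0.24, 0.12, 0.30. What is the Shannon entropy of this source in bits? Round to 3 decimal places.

2.238 bits

H = −Σ pᵢ log₂ pᵢ.
−0.21·log₂(0.21) = 0.4728
−0.13·log₂(0.13) = 0.3826
−0.24·log₂(0.24) = 0.4941
−0.12·log₂(0.12) = 0.3671
−0.30·log₂(0.30) = 0.5211
Sum ≈ 2.2378 → 2.238 bits.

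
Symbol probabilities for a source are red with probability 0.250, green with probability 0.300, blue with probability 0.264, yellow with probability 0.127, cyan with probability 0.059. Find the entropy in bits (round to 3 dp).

2.147 bits

H = −Σ pᵢ log₂ pᵢ.
−0.250·log₂(0.250) = 0.5000
−0.300·log₂(0.300) = 0.5211
−0.264·log₂(0.264) = 0.5072
−0.127·log₂(0.127) = 0.3781
−0.059·log₂(0.059) = 0.2409
Sum ≈ 2.1473 → 2.147 bits.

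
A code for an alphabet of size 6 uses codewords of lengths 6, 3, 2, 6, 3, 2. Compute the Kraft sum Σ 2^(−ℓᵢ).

0.78125

With common denominator 2^6 = 64: Σ 2^(−ℓᵢ) = 1/64 + 8/64 + 16/64 + 1/64 + 8/64 + 16/64 = 50/64 = 0.78125.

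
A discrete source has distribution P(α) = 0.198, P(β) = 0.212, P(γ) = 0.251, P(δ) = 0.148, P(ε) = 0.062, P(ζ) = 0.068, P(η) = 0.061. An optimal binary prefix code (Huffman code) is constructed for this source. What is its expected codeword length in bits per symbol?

Repeatedly combine the two least-probable nodes; the expected code length is the sum of the merged weights.
merge 61/1000 + 31/500 → 123/1000
merge 17/250 + 123/1000 → 191/1000
merge 37/250 + 191/1000 → 339/1000
merge 99/500 + 53/250 → 41/100
merge 251/1000 + 339/1000 → 59/100
merge 41/100 + 59/100 → 1
L = 123/1000 + 191/1000 + 339/1000 + 41/100 + 59/100 + 1 = 2653/1000 = 2.653 bits/symbol.

2.653 bits/symbol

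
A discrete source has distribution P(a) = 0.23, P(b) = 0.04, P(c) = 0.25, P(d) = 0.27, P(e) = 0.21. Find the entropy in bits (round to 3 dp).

H = −Σ pᵢ log₂ pᵢ.
−0.23·log₂(0.23) = 0.4877
−0.04·log₂(0.04) = 0.1858
−0.25·log₂(0.25) = 0.5000
−0.27·log₂(0.27) = 0.5100
−0.21·log₂(0.21) = 0.4728
Sum ≈ 2.1563 → 2.156 bits.

2.156 bits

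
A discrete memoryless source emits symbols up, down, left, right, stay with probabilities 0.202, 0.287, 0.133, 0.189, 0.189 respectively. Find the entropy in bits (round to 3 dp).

H = −Σ pᵢ log₂ pᵢ.
−0.202·log₂(0.202) = 0.4661
−0.287·log₂(0.287) = 0.5169
−0.133·log₂(0.133) = 0.3871
−0.189·log₂(0.189) = 0.4543
−0.189·log₂(0.189) = 0.4543
Sum ≈ 2.2786 → 2.279 bits.

2.279 bits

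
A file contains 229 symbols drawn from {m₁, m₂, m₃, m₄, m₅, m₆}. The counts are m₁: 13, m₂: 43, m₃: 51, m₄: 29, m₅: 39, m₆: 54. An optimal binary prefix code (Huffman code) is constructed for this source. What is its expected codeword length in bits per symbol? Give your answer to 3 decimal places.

Probabilities are the counts divided by 229.
Repeatedly combine the two least-probable nodes; the expected code length is the sum of the merged weights.
merge 13/229 + 29/229 → 42/229
merge 39/229 + 42/229 → 81/229
merge 43/229 + 51/229 → 94/229
merge 54/229 + 81/229 → 135/229
merge 94/229 + 135/229 → 1
L = 42/229 + 81/229 + 94/229 + 135/229 + 1 = 581/229 ≈ 2.537 bits/symbol.

2.537 bits/symbol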